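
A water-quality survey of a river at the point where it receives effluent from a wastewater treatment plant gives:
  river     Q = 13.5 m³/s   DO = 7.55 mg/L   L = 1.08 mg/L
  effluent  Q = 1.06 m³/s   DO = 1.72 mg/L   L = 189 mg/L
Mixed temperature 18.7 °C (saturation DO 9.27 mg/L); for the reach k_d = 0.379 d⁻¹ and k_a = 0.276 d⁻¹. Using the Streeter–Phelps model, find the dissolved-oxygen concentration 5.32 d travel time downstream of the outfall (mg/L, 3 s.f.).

DO ≈ 3.50 mg/L

Mixed DO = (13.5×7.55 + 1.06×1.72)/(13.5+1.06) = 103.7/14.56 = 7.126 mg/L.
Mixed L₀ = (13.5×1.08 + 1.06×189)/(14.56) = 214.9/14.56 = 14.76 mg/L.
Initial deficit D₀ = C_s − DO₀ = 9.27 − 7.126 = 2.144 mg/L.
D(5.32) = [0.379×14.76/(0.276−0.379)](e^(−0.379×5.32) − e^(−0.276×5.32)) + 2.144 e^(−0.276×5.32)
= -54.31 × (0.1331 − 0.2303) + 2.144 × 0.2303 = 5.771 mg/L.
DO = 9.27 − 5.771 = 3.499 mg/L.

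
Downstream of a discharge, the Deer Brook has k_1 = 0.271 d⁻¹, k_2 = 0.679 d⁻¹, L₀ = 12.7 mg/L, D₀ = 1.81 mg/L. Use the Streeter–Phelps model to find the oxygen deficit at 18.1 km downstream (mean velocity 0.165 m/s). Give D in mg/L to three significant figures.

Travel time t = x/v = 18.1 km / (0.165 m/s) = 18100 m / 0.165 m/s = 109700 s = 1.270 d.
k_1 L₀/(k_2−k_1) = 0.271×12.7/(0.679−0.271) = 3.442/0.4080 = 8.436 mg/L.
e^(−k_1 t) = e^(−0.271×1.270) = 0.7089; e^(−k_2 t) = e^(−0.679×1.270) = 0.4223.
D = 8.436 × (0.7089 − 0.4223) + 1.81 × 0.4223 = 2.418 + 0.7643 = 3.182 mg/L.

D ≈ 3.18 mg/L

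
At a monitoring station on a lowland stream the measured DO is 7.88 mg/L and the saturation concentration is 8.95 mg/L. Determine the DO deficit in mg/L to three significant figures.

D ≈ 1.07 mg/L

D = C_s − C = 8.95 − 7.88 = 1.07 mg/L.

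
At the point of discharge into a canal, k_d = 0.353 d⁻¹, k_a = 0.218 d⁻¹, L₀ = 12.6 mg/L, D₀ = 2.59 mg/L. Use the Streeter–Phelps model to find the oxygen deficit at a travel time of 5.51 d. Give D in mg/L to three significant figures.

D ≈ 5.98 mg/L

k_d L₀/(k_a−k_d) = 0.353×12.6/(0.218−0.353) = 4.448/-0.1350 = -32.95 mg/L.
e^(−k_d t) = e^(−0.353×5.510) = 0.1430; e^(−k_a t) = e^(−0.218×5.510) = 0.3008.
D = -32.95 × (0.1430 − 0.3008) + 2.59 × 0.3008 = 5.201 + 0.7792 = 5.980 mg/L.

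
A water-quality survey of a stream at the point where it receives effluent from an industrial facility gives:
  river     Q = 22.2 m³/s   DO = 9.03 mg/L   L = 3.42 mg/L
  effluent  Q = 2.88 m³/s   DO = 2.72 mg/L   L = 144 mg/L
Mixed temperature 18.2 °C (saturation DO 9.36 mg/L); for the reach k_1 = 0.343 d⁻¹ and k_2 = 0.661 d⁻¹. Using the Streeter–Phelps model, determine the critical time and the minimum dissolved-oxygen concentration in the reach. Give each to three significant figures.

Mixed DO = (22.2×9.03 + 2.88×2.72)/(22.2+2.88) = 208.3/25.08 = 8.305 mg/L.
Mixed L₀ = (22.2×3.42 + 2.88×144)/(25.08) = 490.6/25.08 = 19.56 mg/L.
Initial deficit D₀ = C_s − DO₀ = 9.36 − 8.305 = 1.055 mg/L.
t_c = (1/0.3180) ln[(0.661/0.343)(1 − 1.055×0.3180/(0.343×19.56))] = 3.145 × ln(1.831) = 1.902 d.
D_c = (0.343/0.661) × 19.56 × e^(−0.343×1.902) = 0.5189 × 19.56 × 0.5208 = 5.287 mg/L.
Minimum DO = 9.36 − 5.287 = 4.073 mg/L.

t_c ≈ 1.90 d; minimum DO ≈ 4.07 mg/L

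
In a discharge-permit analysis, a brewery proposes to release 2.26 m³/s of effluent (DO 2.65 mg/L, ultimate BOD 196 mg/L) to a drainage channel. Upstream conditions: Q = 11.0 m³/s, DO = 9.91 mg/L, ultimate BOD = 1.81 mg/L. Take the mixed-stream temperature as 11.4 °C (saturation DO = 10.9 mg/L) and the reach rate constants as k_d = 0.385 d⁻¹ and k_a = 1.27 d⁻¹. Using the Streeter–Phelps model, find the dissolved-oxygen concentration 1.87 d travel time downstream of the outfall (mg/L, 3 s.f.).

DO ≈ 4.71 mg/L

Mixed DO = (11.0×9.91 + 2.26×2.65)/(11.0+2.26) = 115.0/13.26 = 8.673 mg/L.
Mixed L₀ = (11.0×1.81 + 2.26×196)/(13.26) = 462.9/13.26 = 34.91 mg/L.
Initial deficit D₀ = C_s − DO₀ = 10.9 − 8.673 = 2.227 mg/L.
D(1.87) = [0.385×34.91/(1.27−0.385)](e^(−0.385×1.87) − e^(−1.27×1.87)) + 2.227 e^(−1.27×1.87)
= 15.19 × (0.4868 − 0.09302) + 2.227 × 0.09302 = 6.187 mg/L.
DO = 10.9 − 6.187 = 4.713 mg/L.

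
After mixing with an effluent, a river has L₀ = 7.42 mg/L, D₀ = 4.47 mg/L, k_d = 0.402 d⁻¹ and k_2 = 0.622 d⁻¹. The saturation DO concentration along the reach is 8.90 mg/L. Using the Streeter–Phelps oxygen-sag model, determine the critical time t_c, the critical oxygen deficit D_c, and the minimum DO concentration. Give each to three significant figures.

t_c ≈ 0.166 d; D_c ≈ 4.49 mg/L; min DO ≈ 4.41 mg/L

At the critical point dD/dt = 0, so k_d L₀ e^(−k_d t) = k_2 D. Substituting D(t) from the Streeter–Phelps equation and solving for t gives
t_c = ln[(k_2/k_d)(1 − D₀(k_2−k_d)/(k_d L₀))] / (k_2−k_d).
Here k_2−k_d = 0.2200 d⁻¹ and 1 − D₀(k_2−k_d)/(k_d L₀) = 1 − 4.47×0.2200/(0.402×7.42) = 0.6703, so
t_c = ln(1.547 × 0.6703) / 0.2200 = 0.03648 / 0.2200 = 0.1658 d.
L(t_c) = L₀ e^(−k_d t_c) = 7.42 × 0.9355 = 6.942 mg/L, and at the critical point k_2 D_c = k_d L, so D_c = (0.402/0.622) × 6.942 = 4.486 mg/L.
Minimum DO = C_s − D_c = 8.90 − 4.486 = 4.414 mg/L.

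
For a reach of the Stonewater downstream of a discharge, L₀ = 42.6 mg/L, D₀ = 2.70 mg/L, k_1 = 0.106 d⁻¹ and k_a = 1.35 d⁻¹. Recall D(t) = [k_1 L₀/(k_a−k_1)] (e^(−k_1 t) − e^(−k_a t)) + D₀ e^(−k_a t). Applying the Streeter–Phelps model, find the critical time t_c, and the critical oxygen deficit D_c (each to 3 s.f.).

t_c ≈ 0.951 d; D_c ≈ 3.02 mg/L

t_c = [1/(k_a−k_1)] ln[(k_a/k_1)(1 − D₀(k_a−k_1)/(k_1 L₀))]
= [1/(1.35−0.106)] ln[(1.35/0.106)(1 − 2.70×1.244/(0.106×42.6))]
= (1/1.244) ln[12.74 × 0.2562] = 0.8039 × ln(3.263) = 0.8039 × 1.183 = 0.9506 d.
D_c = (k_1/k_a) L₀ e^(−k_1 t_c) = (0.106/1.35) × 42.6 × e^(−0.106×0.9506) = 0.07852 × 42.6 × 0.9041 = 3.024 mg/L.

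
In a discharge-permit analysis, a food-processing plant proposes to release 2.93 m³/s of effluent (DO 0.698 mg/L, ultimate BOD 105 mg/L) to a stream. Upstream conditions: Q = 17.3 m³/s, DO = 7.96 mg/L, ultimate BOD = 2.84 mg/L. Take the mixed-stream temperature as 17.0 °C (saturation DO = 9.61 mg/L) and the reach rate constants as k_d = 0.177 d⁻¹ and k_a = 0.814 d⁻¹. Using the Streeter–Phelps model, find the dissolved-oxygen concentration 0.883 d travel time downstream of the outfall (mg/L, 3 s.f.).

Mixed DO = (17.3×7.96 + 2.93×0.698)/(17.3+2.93) = 139.8/20.23 = 6.908 mg/L.
Mixed L₀ = (17.3×2.84 + 2.93×105)/(20.23) = 356.8/20.23 = 17.64 mg/L.
Initial deficit D₀ = C_s − DO₀ = 9.61 − 6.908 = 2.702 mg/L.
D(0.883) = [0.177×17.64/(0.814−0.177)](e^(−0.177×0.883) − e^(−0.814×0.883)) + 2.702 e^(−0.814×0.883)
= 4.901 × (0.8553 − 0.4874) + 2.702 × 0.4874 = 3.120 mg/L.
DO = 9.61 − 3.120 = 6.490 mg/L.

DO ≈ 6.49 mg/L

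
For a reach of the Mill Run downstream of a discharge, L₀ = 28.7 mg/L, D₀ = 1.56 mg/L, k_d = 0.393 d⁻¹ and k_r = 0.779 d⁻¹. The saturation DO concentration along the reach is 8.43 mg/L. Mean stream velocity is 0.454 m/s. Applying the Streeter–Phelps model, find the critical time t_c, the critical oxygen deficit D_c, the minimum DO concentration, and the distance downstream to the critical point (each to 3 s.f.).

t_c = [1/(k_r−k_d)] ln[(k_r/k_d)(1 − D₀(k_r−k_d)/(k_d L₀))]
= [1/(0.779−0.393)] ln[(0.779/0.393)(1 − 1.56×0.3860/(0.393×28.7))]
= (1/0.3860) ln[1.982 × 0.9466] = 2.591 × ln(1.876) = 2.591 × 0.6293 = 1.630 d.
D_c = (k_d/k_r) L₀ e^(−k_d t_c) = (0.393/0.779) × 28.7 × e^(−0.393×1.630) = 0.5045 × 28.7 × 0.5269 = 7.629 mg/L.
Minimum DO = C_s − D_c = 8.43 − 7.629 = 0.8011 mg/L.
x_c = v t_c = 0.454 m/s × 1.630 d × 86400 s/d = 63950 m ≈ 64.0 km.

t_c ≈ 1.63 d; D_c ≈ 7.63 mg/L; min DO ≈ 0.801 mg/L; x_c ≈ 64.0 km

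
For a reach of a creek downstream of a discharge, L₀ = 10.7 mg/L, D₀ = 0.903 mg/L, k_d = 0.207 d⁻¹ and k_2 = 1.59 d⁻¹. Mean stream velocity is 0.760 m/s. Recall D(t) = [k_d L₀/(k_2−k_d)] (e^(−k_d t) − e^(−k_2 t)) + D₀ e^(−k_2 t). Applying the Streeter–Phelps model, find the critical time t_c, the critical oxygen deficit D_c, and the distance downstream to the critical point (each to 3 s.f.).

t_c ≈ 0.874 d; D_c ≈ 1.16 mg/L; x_c ≈ 57.4 km

t_c = [1/(k_2−k_d)] ln[(k_2/k_d)(1 − D₀(k_2−k_d)/(k_d L₀))]
= [1/(1.59−0.207)] ln[(1.59/0.207)(1 − 0.903×1.383/(0.207×10.7))]
= (1/1.383) ln[7.681 × 0.4362] = 0.7231 × ln(3.350) = 0.7231 × 1.209 = 0.8742 d.
L(t_c) = L₀ e^(−k_d t_c) = 10.7 × 0.8345 = 8.929 mg/L, and at the critical point k_2 D_c = k_d L, so D_c = (0.207/1.59) × 8.929 = 1.162 mg/L.
x_c = v t_c = 0.760 m/s × 0.8742 d × 86400 s/d = 57400 m ≈ 57.4 km.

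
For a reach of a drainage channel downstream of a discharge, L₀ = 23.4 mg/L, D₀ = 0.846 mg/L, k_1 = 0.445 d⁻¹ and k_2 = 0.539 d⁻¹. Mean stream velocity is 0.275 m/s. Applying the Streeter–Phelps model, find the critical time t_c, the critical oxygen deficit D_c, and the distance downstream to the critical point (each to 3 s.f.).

At the critical point dD/dt = 0, so k_1 L₀ e^(−k_1 t) = k_2 D. Substituting D(t) from the Streeter–Phelps equation and solving for t gives
t_c = ln[(k_2/k_1)(1 − D₀(k_2−k_1)/(k_1 L₀))] / (k_2−k_1).
Here k_2−k_1 = 0.09400 d⁻¹ and 1 − D₀(k_2−k_1)/(k_1 L₀) = 1 − 0.846×0.09400/(0.445×23.4) = 0.9924, so
t_c = ln(1.211 × 0.9924) / 0.09400 = 0.1840 / 0.09400 = 1.957 d.
D_c = (k_1/k_2) L₀ e^(−k_1 t_c) = (0.445/0.539) × 23.4 × e^(−0.445×1.957) = 0.8256 × 23.4 × 0.4186 = 8.086 mg/L.
x_c = v t_c = 0.275 m/s × 1.957 d × 86400 s/d = 46500 m ≈ 46.5 km.

t_c ≈ 1.96 d; D_c ≈ 8.09 mg/L; x_c ≈ 46.5 km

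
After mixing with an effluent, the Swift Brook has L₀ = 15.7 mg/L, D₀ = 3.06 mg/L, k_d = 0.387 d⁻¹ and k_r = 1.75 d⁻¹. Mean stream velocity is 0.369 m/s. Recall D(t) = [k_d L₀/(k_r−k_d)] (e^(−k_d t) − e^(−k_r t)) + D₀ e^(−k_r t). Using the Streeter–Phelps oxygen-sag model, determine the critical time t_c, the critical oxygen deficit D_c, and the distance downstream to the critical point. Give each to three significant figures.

t_c ≈ 0.256 d; D_c ≈ 3.14 mg/L; x_c ≈ 8.17 km

At the critical point dD/dt = 0, so k_d L₀ e^(−k_d t) = k_r D. Substituting D(t) from the Streeter–Phelps equation and solving for t gives
t_c = ln[(k_r/k_d)(1 − D₀(k_r−k_d)/(k_d L₀))] / (k_r−k_d).
Here k_r−k_d = 1.363 d⁻¹ and 1 − D₀(k_r−k_d)/(k_d L₀) = 1 − 3.06×1.363/(0.387×15.7) = 0.3136, so
t_c = ln(4.522 × 0.3136) / 1.363 = 0.3492 / 1.363 = 0.2562 d.
L(t_c) = L₀ e^(−k_d t_c) = 15.7 × 0.9056 = 14.22 mg/L, and at the critical point k_r D_c = k_d L, so D_c = (0.387/1.75) × 14.22 = 3.144 mg/L.
x_c = v t_c = 0.369 m/s × 0.2562 d × 86400 s/d = 8167 m ≈ 8.17 km.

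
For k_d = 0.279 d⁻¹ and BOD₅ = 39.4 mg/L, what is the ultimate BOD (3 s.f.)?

BOD₅ = L₀(1 − e^(−5k_d)) ⇒ L₀ = BOD₅ / (1 − e^(−5×0.279))
= 39.4 / (1 − 0.2478) = 39.4 / 0.7522 = 52.38 mg/L.

L₀ ≈ 52.4 mg/L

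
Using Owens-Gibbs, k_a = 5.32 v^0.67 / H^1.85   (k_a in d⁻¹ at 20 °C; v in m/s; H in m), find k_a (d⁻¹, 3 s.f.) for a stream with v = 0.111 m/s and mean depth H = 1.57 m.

k_a ≈ 0.529 d⁻¹

k_a = 5.32 × 0.111^0.67 / 1.57^1.85 = 5.32 × 0.2293 / 2.304 = 0.5295 d⁻¹.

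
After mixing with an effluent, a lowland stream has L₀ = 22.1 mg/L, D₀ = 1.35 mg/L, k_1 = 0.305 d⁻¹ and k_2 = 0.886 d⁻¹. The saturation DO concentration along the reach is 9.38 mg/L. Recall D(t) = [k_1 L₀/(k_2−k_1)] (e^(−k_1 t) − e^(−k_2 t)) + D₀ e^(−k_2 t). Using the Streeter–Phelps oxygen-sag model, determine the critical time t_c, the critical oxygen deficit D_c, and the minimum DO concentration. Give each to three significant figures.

t_c ≈ 1.62 d; D_c ≈ 4.64 mg/L; min DO ≈ 4.74 mg/L

At the critical point dD/dt = 0, so k_1 L₀ e^(−k_1 t) = k_2 D. Substituting D(t) from the Streeter–Phelps equation and solving for t gives
t_c = ln[(k_2/k_1)(1 − D₀(k_2−k_1)/(k_1 L₀))] / (k_2−k_1).
Here k_2−k_1 = 0.5810 d⁻¹ and 1 − D₀(k_2−k_1)/(k_1 L₀) = 1 − 1.35×0.5810/(0.305×22.1) = 0.8836, so
t_c = ln(2.905 × 0.8836) / 0.5810 = 0.9427 / 0.5810 = 1.623 d.
L(t_c) = L₀ e^(−k_1 t_c) = 22.1 × 0.6096 = 13.47 mg/L, and at the critical point k_2 D_c = k_1 L, so D_c = (0.305/0.886) × 13.47 = 4.638 mg/L.
Minimum DO = C_s − D_c = 9.38 − 4.638 = 4.742 mg/L.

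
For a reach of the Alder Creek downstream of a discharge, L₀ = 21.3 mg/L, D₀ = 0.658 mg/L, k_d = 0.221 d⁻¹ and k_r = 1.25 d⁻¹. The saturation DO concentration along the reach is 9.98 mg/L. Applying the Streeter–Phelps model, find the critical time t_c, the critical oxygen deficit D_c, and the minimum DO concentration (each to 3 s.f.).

At the critical point dD/dt = 0, so k_d L₀ e^(−k_d t) = k_r D. Substituting D(t) from the Streeter–Phelps equation and solving for t gives
t_c = ln[(k_r/k_d)(1 − D₀(k_r−k_d)/(k_d L₀))] / (k_r−k_d).
Here k_r−k_d = 1.029 d⁻¹ and 1 − D₀(k_r−k_d)/(k_d L₀) = 1 − 0.658×1.029/(0.221×21.3) = 0.8562, so
t_c = ln(5.656 × 0.8562) / 1.029 = 1.577 / 1.029 = 1.533 d.
L(t_c) = L₀ e^(−k_d t_c) = 21.3 × 0.7126 = 15.18 mg/L, and at the critical point k_r D_c = k_d L, so D_c = (0.221/1.25) × 15.18 = 2.684 mg/L.
Minimum DO = C_s − D_c = 9.98 − 2.684 = 7.296 mg/L.

t_c ≈ 1.53 d; D_c ≈ 2.68 mg/L; min DO ≈ 7.30 mg/L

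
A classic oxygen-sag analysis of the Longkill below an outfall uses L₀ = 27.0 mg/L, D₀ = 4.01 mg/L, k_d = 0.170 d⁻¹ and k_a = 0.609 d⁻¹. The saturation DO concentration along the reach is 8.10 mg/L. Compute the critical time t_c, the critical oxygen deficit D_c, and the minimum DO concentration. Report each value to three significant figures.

t_c = [1/(k_a−k_d)] ln[(k_a/k_d)(1 − D₀(k_a−k_d)/(k_d L₀))]
= [1/(0.609−0.170)] ln[(0.609/0.170)(1 − 4.01×0.4390/(0.170×27.0))]
= (1/0.4390) ln[3.582 × 0.6165] = 2.278 × ln(2.208) = 2.278 × 0.7923 = 1.805 d.
D_c = (k_d/k_a) L₀ e^(−k_d t_c) = (0.170/0.609) × 27.0 × e^(−0.170×1.805) = 0.2791 × 27.0 × 0.7358 = 5.546 mg/L.
Minimum DO = C_s − D_c = 8.10 − 5.546 = 2.554 mg/L.

t_c ≈ 1.80 d; D_c ≈ 5.55 mg/L; min DO ≈ 2.55 mg/L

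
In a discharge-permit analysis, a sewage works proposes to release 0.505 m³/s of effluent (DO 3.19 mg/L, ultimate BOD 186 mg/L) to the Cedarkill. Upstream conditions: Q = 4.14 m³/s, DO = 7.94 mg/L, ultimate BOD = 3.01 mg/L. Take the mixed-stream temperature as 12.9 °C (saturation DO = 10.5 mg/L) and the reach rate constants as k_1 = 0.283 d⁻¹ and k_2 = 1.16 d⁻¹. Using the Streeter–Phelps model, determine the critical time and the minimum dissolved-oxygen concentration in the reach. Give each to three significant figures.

t_c ≈ 0.995 d; minimum DO ≈ 6.28 mg/L

Mixed DO = (4.14×7.94 + 0.505×3.19)/(4.14+0.505) = 34.48/4.645 = 7.424 mg/L.
Mixed L₀ = (4.14×3.01 + 0.505×186)/(4.645) = 106.4/4.645 = 22.90 mg/L.
Initial deficit D₀ = C_s − DO₀ = 10.5 − 7.424 = 3.076 mg/L.
t_c = (1/0.8770) ln[(1.16/0.283)(1 − 3.076×0.8770/(0.283×22.90))] = 1.140 × ln(2.393) = 0.9948 d.
D_c = (0.283/1.16) × 22.90 × e^(−0.283×0.9948) = 0.2440 × 22.90 × 0.7546 = 4.217 mg/L.
Minimum DO = 10.5 − 4.217 = 6.283 mg/L.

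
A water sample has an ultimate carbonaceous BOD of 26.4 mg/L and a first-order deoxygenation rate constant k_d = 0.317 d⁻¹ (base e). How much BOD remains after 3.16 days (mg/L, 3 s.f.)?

L ≈ 9.70 mg/L

L_t = L₀ e^(−k_d t) = 26.4 × e^(−0.317×3.16) = 26.4 × 0.3672 = 9.695 mg/L.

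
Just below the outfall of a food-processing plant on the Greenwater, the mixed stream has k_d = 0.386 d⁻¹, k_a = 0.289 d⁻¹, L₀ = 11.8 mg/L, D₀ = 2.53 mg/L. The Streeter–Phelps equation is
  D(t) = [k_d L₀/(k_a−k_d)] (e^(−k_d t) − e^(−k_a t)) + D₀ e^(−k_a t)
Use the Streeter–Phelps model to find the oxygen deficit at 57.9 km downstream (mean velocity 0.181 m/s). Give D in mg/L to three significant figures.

Travel time t = x/v = 57.9 km / (0.181 m/s) = 57900 m / 0.181 m/s = 319900 s = 3.702 d.
k_d L₀/(k_a−k_d) = 0.386×11.8/(0.289−0.386) = 4.555/-0.09700 = -46.96 mg/L.
e^(−k_d t) = e^(−0.386×3.702) = 0.2395; e^(−k_a t) = e^(−0.289×3.702) = 0.3430.
D = -46.96 × (0.2395 − 0.3430) + 2.53 × 0.3430 = 4.860 + 0.8678 = 5.727 mg/L.

D ≈ 5.73 mg/L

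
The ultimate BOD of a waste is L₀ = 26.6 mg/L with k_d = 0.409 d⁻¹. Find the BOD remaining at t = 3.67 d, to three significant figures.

L ≈ 5.93 mg/L

L_t = L₀ e^(−k_d t) = 26.6 × e^(−0.409×3.67) = 26.6 × 0.2229 = 5.929 mg/L.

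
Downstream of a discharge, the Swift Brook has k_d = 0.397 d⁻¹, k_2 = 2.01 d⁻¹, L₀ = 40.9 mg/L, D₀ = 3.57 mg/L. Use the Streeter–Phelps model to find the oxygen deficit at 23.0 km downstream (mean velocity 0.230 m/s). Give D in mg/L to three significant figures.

Travel time t = x/v = 23.0 km / (0.230 m/s) = 23000 m / 0.230 m/s = 100000 s = 1.157 d.
k_d L₀/(k_2−k_d) = 0.397×40.9/(2.01−0.397) = 16.24/1.613 = 10.07 mg/L.
e^(−k_d t) = e^(−0.397×1.157) = 0.6316; e^(−k_2 t) = e^(−2.01×1.157) = 0.09765.
D = 10.07 × (0.6316 − 0.09765) + 3.57 × 0.09765 = 5.375 + 0.3486 = 5.724 mg/L.

D ≈ 5.72 mg/L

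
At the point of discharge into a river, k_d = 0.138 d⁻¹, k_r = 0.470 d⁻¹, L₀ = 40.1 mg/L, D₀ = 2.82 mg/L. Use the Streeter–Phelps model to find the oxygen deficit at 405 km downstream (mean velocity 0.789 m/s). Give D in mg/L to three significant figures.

D ≈ 6.49 mg/L

Travel time t = x/v = 405 km / (0.789 m/s) = 405000 m / 0.789 m/s = 513300 s = 5.941 d.
k_d L₀/(k_r−k_d) = 0.138×40.1/(0.470−0.138) = 5.534/0.3320 = 16.67 mg/L.
e^(−k_d t) = e^(−0.138×5.941) = 0.4405; e^(−k_r t) = e^(−0.470×5.941) = 0.06128.
D = 16.67 × (0.4405 − 0.06128) + 2.82 × 0.06128 = 6.321 + 0.1728 = 6.494 mg/L.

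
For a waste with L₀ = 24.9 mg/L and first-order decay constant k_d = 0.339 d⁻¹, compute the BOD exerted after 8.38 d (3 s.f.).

y ≈ 23.4 mg/L

y_t = L₀(1 − e^(−k_d t)) = 24.9 × (1 − e^(−0.339×8.38))
= 24.9 × (1 − 0.05838) = 24.9 × 0.9416 = 23.45 mg/L.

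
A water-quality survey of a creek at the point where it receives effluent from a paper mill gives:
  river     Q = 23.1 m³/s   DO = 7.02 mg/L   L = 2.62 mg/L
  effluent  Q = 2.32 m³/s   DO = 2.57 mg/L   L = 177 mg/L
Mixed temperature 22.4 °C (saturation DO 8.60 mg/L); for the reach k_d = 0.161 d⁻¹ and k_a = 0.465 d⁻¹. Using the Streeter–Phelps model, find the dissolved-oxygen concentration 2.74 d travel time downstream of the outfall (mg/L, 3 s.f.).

Mixed DO = (23.1×7.02 + 2.32×2.57)/(23.1+2.32) = 168.1/25.42 = 6.614 mg/L.
Mixed L₀ = (23.1×2.62 + 2.32×177)/(25.42) = 471.2/25.42 = 18.54 mg/L.
Initial deficit D₀ = C_s − DO₀ = 8.60 − 6.614 = 1.986 mg/L.
D(2.74) = [0.161×18.54/(0.465−0.161)](e^(−0.161×2.74) − e^(−0.465×2.74)) + 1.986 e^(−0.465×2.74)
= 9.816 × (0.6433 − 0.2797) + 1.986 × 0.2797 = 4.125 mg/L.
DO = 8.60 − 4.125 = 4.475 mg/L.

DO ≈ 4.48 mg/L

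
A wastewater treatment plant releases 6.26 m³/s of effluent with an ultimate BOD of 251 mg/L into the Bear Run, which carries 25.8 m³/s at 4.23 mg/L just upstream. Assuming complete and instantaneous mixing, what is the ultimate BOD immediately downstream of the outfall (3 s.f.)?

52.4 mg/L

Flow-weighted mixing: C = (Q_r C_r + Q_w C_w)/(Q_r + Q_w)
= (25.8×4.23 + 6.26×251)/(25.8 + 6.26) = 1680/32.06 = 52.41 mg/L.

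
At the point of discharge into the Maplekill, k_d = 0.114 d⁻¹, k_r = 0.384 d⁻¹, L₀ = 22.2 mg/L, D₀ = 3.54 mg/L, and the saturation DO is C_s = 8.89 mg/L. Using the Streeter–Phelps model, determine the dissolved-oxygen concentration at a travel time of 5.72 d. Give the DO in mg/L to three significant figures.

DO ≈ 4.66 mg/L

k_d L₀/(k_r−k_d) = 0.114×22.2/(0.384−0.114) = 2.531/0.2700 = 9.373 mg/L.
e^(−k_d t) = e^(−0.114×5.720) = 0.5210; e^(−k_r t) = e^(−0.384×5.720) = 0.1112.
D = 9.373 × (0.5210 − 0.1112) + 3.54 × 0.1112 = 3.841 + 0.3936 = 4.235 mg/L.
DO = C_s − D = 8.89 − 4.235 = 4.655 mg/L.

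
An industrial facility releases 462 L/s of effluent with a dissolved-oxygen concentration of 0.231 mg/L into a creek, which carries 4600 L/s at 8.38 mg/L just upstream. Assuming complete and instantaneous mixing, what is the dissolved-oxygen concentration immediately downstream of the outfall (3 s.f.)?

7.64 mg/L

Flow-weighted mixing: C = (Q_r C_r + Q_w C_w)/(Q_r + Q_w)
= (4600×8.38 + 462×0.231)/(4600 + 462) = 38650/5062 = 7.636 mg/L.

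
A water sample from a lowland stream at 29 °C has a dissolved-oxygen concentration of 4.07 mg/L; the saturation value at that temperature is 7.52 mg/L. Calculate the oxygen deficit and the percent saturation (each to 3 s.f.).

D ≈ 3.45 mg/L; 54.1 % saturation

D = C_s − C = 7.52 − 4.07 = 3.45 mg/L.
% saturation = 4.07/7.52 × 100 = 54.1 %.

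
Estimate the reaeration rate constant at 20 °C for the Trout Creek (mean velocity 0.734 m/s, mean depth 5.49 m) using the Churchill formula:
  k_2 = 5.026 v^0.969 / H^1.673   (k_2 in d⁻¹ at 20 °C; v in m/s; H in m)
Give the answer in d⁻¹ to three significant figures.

k_2 ≈ 0.216 d⁻¹

k_2 = 5.026 × 0.734^0.969 / 5.49^1.673 = 5.026 × 0.7411 / 17.27 = 0.2157 d⁻¹.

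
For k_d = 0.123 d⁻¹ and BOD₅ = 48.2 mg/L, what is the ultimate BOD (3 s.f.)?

BOD₅ = L₀(1 − e^(−5k_d)) ⇒ L₀ = BOD₅ / (1 − e^(−5×0.123))
= 48.2 / (1 − 0.5406) = 48.2 / 0.4594 = 104.9 mg/L.

L₀ ≈ 105 mg/L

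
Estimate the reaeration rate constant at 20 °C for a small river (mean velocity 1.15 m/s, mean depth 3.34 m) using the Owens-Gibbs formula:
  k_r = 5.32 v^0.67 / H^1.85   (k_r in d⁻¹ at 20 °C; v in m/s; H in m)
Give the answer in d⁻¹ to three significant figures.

k_r = 5.32 × 1.15^0.67 / 3.34^1.85 = 5.32 × 1.098 / 9.310 = 0.6275 d⁻¹.

k_r ≈ 0.628 d⁻¹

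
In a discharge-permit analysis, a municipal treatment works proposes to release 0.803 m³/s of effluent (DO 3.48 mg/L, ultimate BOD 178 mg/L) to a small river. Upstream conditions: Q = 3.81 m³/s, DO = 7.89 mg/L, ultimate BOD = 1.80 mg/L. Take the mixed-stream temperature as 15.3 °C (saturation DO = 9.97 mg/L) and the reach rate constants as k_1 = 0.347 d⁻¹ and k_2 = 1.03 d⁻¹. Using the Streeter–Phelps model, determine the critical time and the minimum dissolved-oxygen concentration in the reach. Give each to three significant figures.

t_c ≈ 1.32 d; minimum DO ≈ 3.04 mg/L

Mixed DO = (3.81×7.89 + 0.803×3.48)/(3.81+0.803) = 32.86/4.613 = 7.122 mg/L.
Mixed L₀ = (3.81×1.80 + 0.803×178)/(4.613) = 149.8/4.613 = 32.47 mg/L.
Initial deficit D₀ = C_s − DO₀ = 9.97 − 7.122 = 2.848 mg/L.
t_c = (1/0.6830) ln[(1.03/0.347)(1 − 2.848×0.6830/(0.347×32.47))] = 1.464 × ln(2.456) = 1.316 d.
D_c = (0.347/1.03) × 32.47 × e^(−0.347×1.316) = 0.3369 × 32.47 × 0.6335 = 6.930 mg/L.
Minimum DO = 9.97 − 6.930 = 3.040 mg/L.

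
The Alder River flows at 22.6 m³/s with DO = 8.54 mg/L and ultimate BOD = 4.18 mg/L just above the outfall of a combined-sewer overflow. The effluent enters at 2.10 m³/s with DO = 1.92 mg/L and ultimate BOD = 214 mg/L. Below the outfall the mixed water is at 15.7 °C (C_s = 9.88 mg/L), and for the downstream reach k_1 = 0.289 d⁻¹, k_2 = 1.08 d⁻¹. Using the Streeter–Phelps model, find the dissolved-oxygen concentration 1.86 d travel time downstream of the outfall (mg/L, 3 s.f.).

DO ≈ 6.00 mg/L

Mixed DO = (22.6×8.54 + 2.10×1.92)/(22.6+2.10) = 197.0/24.70 = 7.977 mg/L.
Mixed L₀ = (22.6×4.18 + 2.10×214)/(24.70) = 543.9/24.70 = 22.02 mg/L.
Initial deficit D₀ = C_s − DO₀ = 9.88 − 7.977 = 1.903 mg/L.
D(1.86) = [0.289×22.02/(1.08−0.289)](e^(−0.289×1.86) − e^(−1.08×1.86)) + 1.903 e^(−1.08×1.86)
= 8.045 × (0.5842 − 0.1341) + 1.903 × 0.1341 = 3.876 mg/L.
DO = 9.88 − 3.876 = 6.004 mg/L.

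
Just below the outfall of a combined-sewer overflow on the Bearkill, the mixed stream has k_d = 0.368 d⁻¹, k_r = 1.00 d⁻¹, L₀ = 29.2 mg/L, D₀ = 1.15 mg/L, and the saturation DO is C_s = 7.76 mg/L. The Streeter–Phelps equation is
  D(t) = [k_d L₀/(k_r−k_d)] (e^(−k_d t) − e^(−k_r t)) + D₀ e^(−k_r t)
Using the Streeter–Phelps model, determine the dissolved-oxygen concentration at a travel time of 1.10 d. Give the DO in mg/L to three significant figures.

k_d L₀/(k_r−k_d) = 0.368×29.2/(1.00−0.368) = 10.75/0.6320 = 17.00 mg/L.
e^(−k_d t) = e^(−0.368×1.100) = 0.6671; e^(−k_r t) = e^(−1.00×1.100) = 0.3329.
D = 17.00 × (0.6671 − 0.3329) + 1.15 × 0.3329 = 5.683 + 0.3828 = 6.066 mg/L.
DO = C_s − D = 7.76 − 6.066 = 1.694 mg/L.

DO ≈ 1.69 mg/L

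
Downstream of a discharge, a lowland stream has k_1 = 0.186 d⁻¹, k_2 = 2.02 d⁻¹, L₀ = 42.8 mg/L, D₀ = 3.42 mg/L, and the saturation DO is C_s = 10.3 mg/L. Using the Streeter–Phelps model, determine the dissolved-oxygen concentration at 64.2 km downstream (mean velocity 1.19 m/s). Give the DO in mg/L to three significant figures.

DO ≈ 6.70 mg/L

Travel time t = x/v = 64.2 km / (1.19 m/s) = 64200 m / 1.19 m/s = 53950 s = 0.6244 d.
k_1 L₀/(k_2−k_1) = 0.186×42.8/(2.02−0.186) = 7.961/1.834 = 4.341 mg/L.
e^(−k_1 t) = e^(−0.186×0.6244) = 0.8903; e^(−k_2 t) = e^(−2.02×0.6244) = 0.2833.
D = 4.341 × (0.8903 − 0.2833) + 3.42 × 0.2833 = 2.635 + 0.9688 = 3.604 mg/L.
DO = C_s − D = 10.3 − 3.604 = 6.696 mg/L.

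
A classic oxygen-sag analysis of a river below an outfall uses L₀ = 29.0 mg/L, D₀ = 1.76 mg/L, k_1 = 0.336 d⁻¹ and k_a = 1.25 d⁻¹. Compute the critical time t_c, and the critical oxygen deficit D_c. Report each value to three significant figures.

t_c = [1/(k_a−k_1)] ln[(k_a/k_1)(1 − D₀(k_a−k_1)/(k_1 L₀))]
= [1/(1.25−0.336)] ln[(1.25/0.336)(1 − 1.76×0.9140/(0.336×29.0))]
= (1/0.9140) ln[3.720 × 0.8349] = 1.094 × ln(3.106) = 1.094 × 1.133 = 1.240 d.
L(t_c) = L₀ e^(−k_1 t_c) = 29.0 × 0.6593 = 19.12 mg/L, and at the critical point k_a D_c = k_1 L, so D_c = (0.336/1.25) × 19.12 = 5.139 mg/L.

t_c ≈ 1.24 d; D_c ≈ 5.14 mg/L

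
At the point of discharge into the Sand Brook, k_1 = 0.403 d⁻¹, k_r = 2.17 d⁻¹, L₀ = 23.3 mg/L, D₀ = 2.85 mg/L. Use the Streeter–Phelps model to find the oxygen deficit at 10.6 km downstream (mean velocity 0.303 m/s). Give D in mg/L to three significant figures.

D ≈ 3.49 mg/L

Travel time t = x/v = 10.6 km / (0.303 m/s) = 10600 m / 0.303 m/s = 34980 s = 0.4049 d.
k_1 L₀/(k_r−k_1) = 0.403×23.3/(2.17−0.403) = 9.390/1.767 = 5.314 mg/L.
e^(−k_1 t) = e^(−0.403×0.4049) = 0.8494; e^(−k_r t) = e^(−2.17×0.4049) = 0.4153.
D = 5.314 × (0.8494 − 0.4153) + 2.85 × 0.4153 = 2.307 + 1.184 = 3.491 mg/L.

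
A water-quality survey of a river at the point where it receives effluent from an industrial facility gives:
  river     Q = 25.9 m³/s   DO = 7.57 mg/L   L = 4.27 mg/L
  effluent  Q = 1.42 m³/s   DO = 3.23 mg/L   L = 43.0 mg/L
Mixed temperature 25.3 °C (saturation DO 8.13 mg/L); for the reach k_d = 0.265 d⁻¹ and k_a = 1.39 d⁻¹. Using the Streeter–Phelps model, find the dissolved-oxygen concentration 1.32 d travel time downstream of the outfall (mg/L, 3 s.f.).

Mixed DO = (25.9×7.57 + 1.42×3.23)/(25.9+1.42) = 200.6/27.32 = 7.344 mg/L.
Mixed L₀ = (25.9×4.27 + 1.42×43.0)/(27.32) = 171.7/27.32 = 6.283 mg/L.
Initial deficit D₀ = C_s − DO₀ = 8.13 − 7.344 = 0.7856 mg/L.
D(1.32) = [0.265×6.283/(1.39−0.265)](e^(−0.265×1.32) − e^(−1.39×1.32)) + 0.7856 e^(−1.39×1.32)
= 1.480 × (0.7048 − 0.1596) + 0.7856 × 0.1596 = 0.9323 mg/L.
DO = 8.13 − 0.9323 = 7.198 mg/L.

DO ≈ 7.20 mg/L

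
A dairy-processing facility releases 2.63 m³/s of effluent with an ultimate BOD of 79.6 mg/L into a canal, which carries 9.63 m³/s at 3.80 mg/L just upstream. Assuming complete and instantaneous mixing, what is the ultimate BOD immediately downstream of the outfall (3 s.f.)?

Flow-weighted mixing: C = (Q_r C_r + Q_w C_w)/(Q_r + Q_w)
= (9.63×3.80 + 2.63×79.6)/(9.63 + 2.63) = 245.9/12.26 = 20.06 mg/L.

20.1 mg/L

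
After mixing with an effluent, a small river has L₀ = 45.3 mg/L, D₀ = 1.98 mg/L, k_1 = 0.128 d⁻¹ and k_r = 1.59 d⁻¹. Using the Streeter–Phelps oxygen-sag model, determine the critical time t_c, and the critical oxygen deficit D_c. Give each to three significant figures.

t_c ≈ 1.25 d; D_c ≈ 3.11 mg/L

At the critical point dD/dt = 0, so k_1 L₀ e^(−k_1 t) = k_r D. Substituting D(t) from the Streeter–Phelps equation and solving for t gives
t_c = ln[(k_r/k_1)(1 − D₀(k_r−k_1)/(k_1 L₀))] / (k_r−k_1).
Here k_r−k_1 = 1.462 d⁻¹ and 1 − D₀(k_r−k_1)/(k_1 L₀) = 1 − 1.98×1.462/(0.128×45.3) = 0.5008, so
t_c = ln(12.42 × 0.5008) / 1.462 = 1.828 / 1.462 = 1.250 d.
L(t_c) = L₀ e^(−k_1 t_c) = 45.3 × 0.8521 = 38.60 mg/L, and at the critical point k_r D_c = k_1 L, so D_c = (0.128/1.59) × 38.60 = 3.107 mg/L.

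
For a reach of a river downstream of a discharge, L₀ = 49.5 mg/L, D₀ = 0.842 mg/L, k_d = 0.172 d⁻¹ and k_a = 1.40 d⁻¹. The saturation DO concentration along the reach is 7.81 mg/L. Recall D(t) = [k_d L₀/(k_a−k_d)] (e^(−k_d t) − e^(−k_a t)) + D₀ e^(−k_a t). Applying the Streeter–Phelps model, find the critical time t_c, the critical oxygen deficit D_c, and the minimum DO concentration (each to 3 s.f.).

t_c ≈ 1.60 d; D_c ≈ 4.62 mg/L; min DO ≈ 3.19 mg/L

t_c = [1/(k_a−k_d)] ln[(k_a/k_d)(1 − D₀(k_a−k_d)/(k_d L₀))]
= [1/(1.40−0.172)] ln[(1.40/0.172)(1 − 0.842×1.228/(0.172×49.5))]
= (1/1.228) ln[8.140 × 0.8786] = 0.8143 × ln(7.151) = 0.8143 × 1.967 = 1.602 d.
L(t_c) = L₀ e^(−k_d t_c) = 49.5 × 0.7592 = 37.58 mg/L, and at the critical point k_a D_c = k_d L, so D_c = (0.172/1.40) × 37.58 = 4.617 mg/L.
Minimum DO = C_s − D_c = 7.81 − 4.617 = 3.193 mg/L.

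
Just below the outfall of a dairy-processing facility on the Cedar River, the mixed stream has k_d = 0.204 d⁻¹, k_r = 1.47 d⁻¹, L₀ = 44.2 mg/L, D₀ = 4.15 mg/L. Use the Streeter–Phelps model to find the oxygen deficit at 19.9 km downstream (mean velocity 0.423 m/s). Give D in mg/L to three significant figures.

Travel time t = x/v = 19.9 km / (0.423 m/s) = 19900 m / 0.423 m/s = 47040 s = 0.5445 d.
k_d L₀/(k_r−k_d) = 0.204×44.2/(1.47−0.204) = 9.017/1.266 = 7.122 mg/L.
e^(−k_d t) = e^(−0.204×0.5445) = 0.8949; e^(−k_r t) = e^(−1.47×0.5445) = 0.4491.
D = 7.122 × (0.8949 − 0.4491) + 4.15 × 0.4491 = 3.175 + 1.864 = 5.039 mg/L.

D ≈ 5.04 mg/L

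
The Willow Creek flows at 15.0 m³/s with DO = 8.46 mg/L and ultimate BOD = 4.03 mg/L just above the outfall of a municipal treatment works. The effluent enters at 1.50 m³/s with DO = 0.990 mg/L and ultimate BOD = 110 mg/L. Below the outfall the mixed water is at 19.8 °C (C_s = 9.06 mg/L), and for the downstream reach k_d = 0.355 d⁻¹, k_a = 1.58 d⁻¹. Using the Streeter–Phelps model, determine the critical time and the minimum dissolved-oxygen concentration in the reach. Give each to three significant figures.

t_c ≈ 0.900 d; minimum DO ≈ 6.83 mg/L

Mixed DO = (15.0×8.46 + 1.50×0.990)/(15.0+1.50) = 128.4/16.50 = 7.781 mg/L.
Mixed L₀ = (15.0×4.03 + 1.50×110)/(16.50) = 225.4/16.50 = 13.66 mg/L.
Initial deficit D₀ = C_s − DO₀ = 9.06 − 7.781 = 1.279 mg/L.
t_c = (1/1.225) ln[(1.58/0.355)(1 − 1.279×1.225/(0.355×13.66))] = 0.8163 × ln(3.013) = 0.9004 d.
D_c = (0.355/1.58) × 13.66 × e^(−0.355×0.9004) = 0.2247 × 13.66 × 0.7264 = 2.230 mg/L.
Minimum DO = 9.06 − 2.230 = 6.830 mg/L.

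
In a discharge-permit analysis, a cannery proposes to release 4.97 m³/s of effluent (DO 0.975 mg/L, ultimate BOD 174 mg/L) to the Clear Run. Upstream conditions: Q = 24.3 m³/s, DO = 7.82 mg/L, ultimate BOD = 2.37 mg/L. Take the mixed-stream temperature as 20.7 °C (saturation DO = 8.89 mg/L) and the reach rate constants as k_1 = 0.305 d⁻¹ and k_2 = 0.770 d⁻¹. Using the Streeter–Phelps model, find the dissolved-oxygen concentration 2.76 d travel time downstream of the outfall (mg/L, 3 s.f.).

DO ≈ 2.18 mg/L

Mixed DO = (24.3×7.82 + 4.97×0.975)/(24.3+4.97) = 194.9/29.27 = 6.658 mg/L.
Mixed L₀ = (24.3×2.37 + 4.97×174)/(29.27) = 922.4/29.27 = 31.51 mg/L.
Initial deficit D₀ = C_s − DO₀ = 8.89 − 6.658 = 2.232 mg/L.
D(2.76) = [0.305×31.51/(0.770−0.305)](e^(−0.305×2.76) − e^(−0.770×2.76)) + 2.232 e^(−0.770×2.76)
= 20.67 × (0.4309 − 0.1194) + 2.232 × 0.1194 = 6.706 mg/L.
DO = 8.89 − 6.706 = 2.184 mg/L.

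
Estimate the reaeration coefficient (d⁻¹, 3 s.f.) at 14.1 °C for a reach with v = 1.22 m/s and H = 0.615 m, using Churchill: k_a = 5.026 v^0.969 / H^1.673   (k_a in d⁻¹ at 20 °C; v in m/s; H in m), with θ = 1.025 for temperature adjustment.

k_a ≈ 11.9 d⁻¹

k_a(20) = 5.026 × 1.22^0.969 / 0.615^1.673 = 5.026 × 1.213 / 0.4434 = 13.74 d⁻¹.
k_a(14.1) = 13.74 × 1.025^(14.1−20) = 13.74 × 0.8644 = 11.88 d⁻¹.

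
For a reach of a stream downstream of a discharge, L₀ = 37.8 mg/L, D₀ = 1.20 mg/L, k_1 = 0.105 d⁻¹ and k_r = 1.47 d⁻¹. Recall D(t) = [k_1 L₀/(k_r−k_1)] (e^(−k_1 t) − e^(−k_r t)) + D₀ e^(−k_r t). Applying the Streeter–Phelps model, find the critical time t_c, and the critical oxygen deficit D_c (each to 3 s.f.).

t_c ≈ 1.54 d; D_c ≈ 2.30 mg/L

At the critical point dD/dt = 0, so k_1 L₀ e^(−k_1 t) = k_r D. Substituting D(t) from the Streeter–Phelps equation and solving for t gives
t_c = ln[(k_r/k_1)(1 − D₀(k_r−k_1)/(k_1 L₀))] / (k_r−k_1).
Here k_r−k_1 = 1.365 d⁻¹ and 1 − D₀(k_r−k_1)/(k_1 L₀) = 1 − 1.20×1.365/(0.105×37.8) = 0.5873, so
t_c = ln(14.00 × 0.5873) / 1.365 = 2.107 / 1.365 = 1.543 d.
L(t_c) = L₀ e^(−k_1 t_c) = 37.8 × 0.8504 = 32.14 mg/L, and at the critical point k_r D_c = k_1 L, so D_c = (0.105/1.47) × 32.14 = 2.296 mg/L.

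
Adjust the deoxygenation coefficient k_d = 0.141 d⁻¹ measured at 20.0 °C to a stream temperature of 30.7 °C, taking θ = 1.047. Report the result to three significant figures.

k_d(T₂) = k_d(T₁) · θ^(T₂−T₁) = 0.141 × 1.047^(30.7−20.0)
= 0.141 × 1.047^10.7 = 0.141 × 1.635 = 0.2305 d⁻¹.

k_d ≈ 0.230 d⁻¹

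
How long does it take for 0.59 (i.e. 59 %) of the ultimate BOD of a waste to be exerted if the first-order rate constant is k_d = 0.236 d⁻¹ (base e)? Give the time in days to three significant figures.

y/L₀ = 1 − e^(−k_d t) = 0.59 ⇒ e^(−k_d t) = 0.410
t = −ln(0.410) / 0.236 = 0.8916 / 0.236 = 3.778 d.

t ≈ 3.78 d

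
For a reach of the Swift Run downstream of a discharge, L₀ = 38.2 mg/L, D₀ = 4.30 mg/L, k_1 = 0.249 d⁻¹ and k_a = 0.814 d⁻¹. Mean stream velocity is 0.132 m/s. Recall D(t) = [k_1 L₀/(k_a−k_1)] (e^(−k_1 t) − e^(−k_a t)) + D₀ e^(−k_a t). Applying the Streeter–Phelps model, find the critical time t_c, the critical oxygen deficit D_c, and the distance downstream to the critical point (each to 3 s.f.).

t_c ≈ 1.57 d; D_c ≈ 7.90 mg/L; x_c ≈ 18.0 km

With k_a/k_1 = 3.269 and 1 − D₀(k_a−k_1)/(k_1 L₀) = 0.7446,
t_c = ln(3.269 × 0.7446) / (0.814 − 0.249) = ln(2.434) / 0.5650 = 0.8896/0.5650 = 1.574 d.
D_c = (k_1/k_a) L₀ e^(−k_1 t_c) = (0.249/0.814) × 38.2 × e^(−0.249×1.574) = 0.3059 × 38.2 × 0.6757 = 7.895 mg/L.
x_c = v t_c = 0.132 m/s × 1.574 d × 86400 s/d = 17960 m ≈ 18.0 km.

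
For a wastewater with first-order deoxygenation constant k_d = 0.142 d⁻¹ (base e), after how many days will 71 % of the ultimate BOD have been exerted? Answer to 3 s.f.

t ≈ 8.72 d

y/L₀ = 1 − e^(−k_d t) = 0.71 ⇒ e^(−k_d t) = 0.290
t = −ln(0.290) / 0.142 = 1.238 / 0.142 = 8.717 d.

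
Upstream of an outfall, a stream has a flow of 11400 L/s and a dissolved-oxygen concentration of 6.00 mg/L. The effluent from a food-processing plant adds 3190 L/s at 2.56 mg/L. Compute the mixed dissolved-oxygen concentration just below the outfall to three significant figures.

Flow-weighted mixing: C = (Q_r C_r + Q_w C_w)/(Q_r + Q_w)
= (11400×6.00 + 3190×2.56)/(11400 + 3190) = 76570/14590 = 5.248 mg/L.

5.25 mg/L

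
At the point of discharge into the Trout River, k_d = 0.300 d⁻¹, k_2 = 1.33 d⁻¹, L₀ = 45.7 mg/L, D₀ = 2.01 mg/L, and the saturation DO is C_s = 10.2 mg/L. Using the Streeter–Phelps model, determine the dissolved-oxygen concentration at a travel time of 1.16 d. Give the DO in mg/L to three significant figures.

k_d L₀/(k_2−k_d) = 0.300×45.7/(1.33−0.300) = 13.71/1.030 = 13.31 mg/L.
e^(−k_d t) = e^(−0.300×1.160) = 0.7061; e^(−k_2 t) = e^(−1.33×1.160) = 0.2138.
D = 13.31 × (0.7061 − 0.2138) + 2.01 × 0.2138 = 6.553 + 0.4297 = 6.983 mg/L.
DO = C_s − D = 10.2 − 6.983 = 3.217 mg/L.

DO ≈ 3.22 mg/L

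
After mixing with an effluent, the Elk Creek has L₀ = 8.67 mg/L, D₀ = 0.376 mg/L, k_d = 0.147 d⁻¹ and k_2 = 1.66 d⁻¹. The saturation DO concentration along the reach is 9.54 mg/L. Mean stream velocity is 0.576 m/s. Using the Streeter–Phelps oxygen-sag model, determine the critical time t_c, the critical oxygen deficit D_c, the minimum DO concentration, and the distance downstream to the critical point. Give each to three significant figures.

With k_2/k_d = 11.29 and 1 − D₀(k_2−k_d)/(k_d L₀) = 0.5536,
t_c = ln(11.29 × 0.5536) / (1.66 − 0.147) = ln(6.252) / 1.513 = 1.833/1.513 = 1.211 d.
D_c = (k_d/k_2) L₀ e^(−k_d t_c) = (0.147/1.66) × 8.67 × e^(−0.147×1.211) = 0.08855 × 8.67 × 0.8369 = 0.6425 mg/L.
Minimum DO = C_s − D_c = 9.54 − 0.6425 = 8.897 mg/L.
x_c = v t_c = 0.576 m/s × 1.211 d × 86400 s/d = 60290 m ≈ 60.3 km.

t_c ≈ 1.21 d; D_c ≈ 0.643 mg/L; min DO ≈ 8.90 mg/L; x_c ≈ 60.3 km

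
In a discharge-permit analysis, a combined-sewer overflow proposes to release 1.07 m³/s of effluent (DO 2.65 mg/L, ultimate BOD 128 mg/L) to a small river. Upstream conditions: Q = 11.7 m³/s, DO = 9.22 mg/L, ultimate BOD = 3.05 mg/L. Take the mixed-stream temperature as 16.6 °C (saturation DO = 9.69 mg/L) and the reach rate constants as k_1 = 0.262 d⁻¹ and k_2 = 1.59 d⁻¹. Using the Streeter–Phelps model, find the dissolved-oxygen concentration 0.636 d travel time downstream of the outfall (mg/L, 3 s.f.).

Mixed DO = (11.7×9.22 + 1.07×2.65)/(11.7+1.07) = 110.7/12.77 = 8.669 mg/L.
Mixed L₀ = (11.7×3.05 + 1.07×128)/(12.77) = 172.6/12.77 = 13.52 mg/L.
Initial deficit D₀ = C_s − DO₀ = 9.69 − 8.669 = 1.021 mg/L.
D(0.636) = [0.262×13.52/(1.59−0.262)](e^(−0.262×0.636) − e^(−1.59×0.636)) + 1.021 e^(−1.59×0.636)
= 2.667 × (0.8465 − 0.3638) + 1.021 × 0.3638 = 1.659 mg/L.
DO = 9.69 − 1.659 = 8.031 mg/L.

DO ≈ 8.03 mg/L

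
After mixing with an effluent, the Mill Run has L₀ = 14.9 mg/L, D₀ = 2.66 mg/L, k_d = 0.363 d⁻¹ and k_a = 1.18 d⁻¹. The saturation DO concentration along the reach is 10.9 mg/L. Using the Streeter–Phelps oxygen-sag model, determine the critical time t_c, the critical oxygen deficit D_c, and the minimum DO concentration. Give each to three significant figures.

At the critical point dD/dt = 0, so k_d L₀ e^(−k_d t) = k_a D. Substituting D(t) from the Streeter–Phelps equation and solving for t gives
t_c = ln[(k_a/k_d)(1 − D₀(k_a−k_d)/(k_d L₀))] / (k_a−k_d).
Here k_a−k_d = 0.8170 d⁻¹ and 1 − D₀(k_a−k_d)/(k_d L₀) = 1 − 2.66×0.8170/(0.363×14.9) = 0.5982, so
t_c = ln(3.251 × 0.5982) / 0.8170 = 0.6650 / 0.8170 = 0.8140 d.
D_c = (k_d/k_a) L₀ e^(−k_d t_c) = (0.363/1.18) × 14.9 × e^(−0.363×0.8140) = 0.3076 × 14.9 × 0.7442 = 3.411 mg/L.
Minimum DO = C_s − D_c = 10.9 − 3.411 = 7.489 mg/L.

t_c ≈ 0.814 d; D_c ≈ 3.41 mg/L; min DO ≈ 7.49 mg/L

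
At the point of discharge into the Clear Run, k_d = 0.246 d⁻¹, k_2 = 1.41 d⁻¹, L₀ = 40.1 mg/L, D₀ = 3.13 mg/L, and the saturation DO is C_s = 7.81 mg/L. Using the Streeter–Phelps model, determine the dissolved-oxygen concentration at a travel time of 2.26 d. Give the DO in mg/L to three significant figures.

k_d L₀/(k_2−k_d) = 0.246×40.1/(1.41−0.246) = 9.865/1.164 = 8.475 mg/L.
e^(−k_d t) = e^(−0.246×2.260) = 0.5735; e^(−k_2 t) = e^(−1.41×2.260) = 0.04131.
D = 8.475 × (0.5735 − 0.04131) + 3.13 × 0.04131 = 4.510 + 0.1293 = 4.640 mg/L.
DO = C_s − D = 7.81 − 4.640 = 3.170 mg/L.

DO ≈ 3.17 mg/L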